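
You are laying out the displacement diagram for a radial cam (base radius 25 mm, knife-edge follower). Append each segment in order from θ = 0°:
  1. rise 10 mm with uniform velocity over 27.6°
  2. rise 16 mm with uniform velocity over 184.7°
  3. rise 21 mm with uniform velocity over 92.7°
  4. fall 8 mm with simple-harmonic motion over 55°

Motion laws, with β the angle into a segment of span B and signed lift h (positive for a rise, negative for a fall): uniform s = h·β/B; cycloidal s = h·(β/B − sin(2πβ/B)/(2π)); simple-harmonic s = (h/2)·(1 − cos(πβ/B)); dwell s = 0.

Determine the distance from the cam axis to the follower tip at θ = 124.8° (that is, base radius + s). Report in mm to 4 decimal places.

seg 1 [0°–27.6°] uniform, h=10: full span → s += 10 → s = 10.0000
seg 2 [27.6°–212.3°] uniform, h=16: θ=124.8° here. β=97.2, B=184.7. 16·97.2/184.7 = 8.4201 → s = 18.4201
radial distance = base radius + s = 25 + 18.4201 = 43.4201

43.4201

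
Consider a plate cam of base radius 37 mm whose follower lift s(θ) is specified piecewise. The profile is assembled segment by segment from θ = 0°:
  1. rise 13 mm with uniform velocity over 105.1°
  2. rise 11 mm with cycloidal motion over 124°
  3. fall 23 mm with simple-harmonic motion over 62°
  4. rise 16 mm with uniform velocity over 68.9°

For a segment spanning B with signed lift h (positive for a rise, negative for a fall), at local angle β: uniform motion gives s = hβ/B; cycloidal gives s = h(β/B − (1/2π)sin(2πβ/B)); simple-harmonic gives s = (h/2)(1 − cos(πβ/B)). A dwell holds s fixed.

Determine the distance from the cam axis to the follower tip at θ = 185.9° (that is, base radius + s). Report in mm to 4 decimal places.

seg 1 [0°–105.1°] uniform, h=13: full span → s += 13 → s = 13.0000
seg 2 [105.1°–229.1°] cycloidal, h=11: θ=185.9° here. β=80.8, B=124. 11·(0.6516 − sin(2π·0.6516)/(2π)) = 8.5944 → s = 21.5944
radial distance = base radius + s = 37 + 21.5944 = 58.5944

58.5944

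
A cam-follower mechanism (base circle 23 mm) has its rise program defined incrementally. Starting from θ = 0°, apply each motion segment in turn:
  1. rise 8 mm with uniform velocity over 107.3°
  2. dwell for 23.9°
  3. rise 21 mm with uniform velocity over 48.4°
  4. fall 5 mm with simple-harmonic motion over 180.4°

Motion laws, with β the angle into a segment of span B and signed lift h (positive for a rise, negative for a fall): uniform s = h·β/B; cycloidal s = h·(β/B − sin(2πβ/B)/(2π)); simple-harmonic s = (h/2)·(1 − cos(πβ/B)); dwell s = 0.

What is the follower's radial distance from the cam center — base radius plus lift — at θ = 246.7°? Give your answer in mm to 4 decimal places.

seg 1 [0°–107.3°] uniform, h=8: full span → s += 8 → s = 8.0000
seg 2 [107.3°–131.2°] dwell: s stays 8.0000
seg 3 [131.2°–179.6°] uniform, h=21: full span → s += 21 → s = 29.0000
seg 4 [179.6°–360°] simple-harmonic, h=-5: θ=246.7° here. β=67.1, B=180.4. -5/2·(1 − cos(π·0.3720)) = -1.5212 → s = 27.4788
radial distance = base radius + s = 23 + 27.4788 = 50.4788

50.4788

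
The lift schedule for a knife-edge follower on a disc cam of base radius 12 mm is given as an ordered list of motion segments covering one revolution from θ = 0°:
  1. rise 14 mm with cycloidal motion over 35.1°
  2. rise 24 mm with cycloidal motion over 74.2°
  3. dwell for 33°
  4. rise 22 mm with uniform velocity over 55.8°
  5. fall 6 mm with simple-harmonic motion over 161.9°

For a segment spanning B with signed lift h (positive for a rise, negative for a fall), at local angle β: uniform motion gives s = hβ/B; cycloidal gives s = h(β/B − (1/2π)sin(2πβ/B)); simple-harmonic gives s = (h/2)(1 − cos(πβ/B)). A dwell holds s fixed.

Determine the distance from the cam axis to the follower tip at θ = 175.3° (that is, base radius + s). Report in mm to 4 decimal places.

seg 1 [0°–35.1°] cycloidal, h=14: full span → s += 14 → s = 14.0000
seg 2 [35.1°–109.3°] cycloidal, h=24: full span → s += 24 → s = 38.0000
seg 3 [109.3°–142.3°] dwell: s stays 38.0000
seg 4 [142.3°–198.1°] uniform, h=22: θ=175.3° here. β=33, B=55.8. 22·33/55.8 = 13.0108 → s = 51.0108
radial distance = base radius + s = 12 + 51.0108 = 63.0108

63.0108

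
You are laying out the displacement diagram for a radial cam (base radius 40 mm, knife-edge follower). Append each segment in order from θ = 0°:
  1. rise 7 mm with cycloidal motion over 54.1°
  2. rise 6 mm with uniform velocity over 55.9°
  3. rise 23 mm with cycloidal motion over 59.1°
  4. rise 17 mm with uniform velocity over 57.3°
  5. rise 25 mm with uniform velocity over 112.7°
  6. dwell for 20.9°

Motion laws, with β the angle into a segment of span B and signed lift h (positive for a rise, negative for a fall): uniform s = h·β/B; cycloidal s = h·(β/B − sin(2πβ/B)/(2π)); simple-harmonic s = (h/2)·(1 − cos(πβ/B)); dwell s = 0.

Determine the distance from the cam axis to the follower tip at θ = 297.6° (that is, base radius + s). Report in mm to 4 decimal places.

seg 1 [0°–54.1°] cycloidal, h=7: full span → s += 7 → s = 7.0000
seg 2 [54.1°–110°] uniform, h=6: full span → s += 6 → s = 13.0000
seg 3 [110°–169.1°] cycloidal, h=23: full span → s += 23 → s = 36.0000
seg 4 [169.1°–226.4°] uniform, h=17: full span → s += 17 → s = 53.0000
seg 5 [226.4°–339.1°] uniform, h=25: θ=297.6° here. β=71.2, B=112.7. 25·71.2/112.7 = 15.7941 → s = 68.7941
radial distance = base radius + s = 40 + 68.7941 = 108.7941

108.7941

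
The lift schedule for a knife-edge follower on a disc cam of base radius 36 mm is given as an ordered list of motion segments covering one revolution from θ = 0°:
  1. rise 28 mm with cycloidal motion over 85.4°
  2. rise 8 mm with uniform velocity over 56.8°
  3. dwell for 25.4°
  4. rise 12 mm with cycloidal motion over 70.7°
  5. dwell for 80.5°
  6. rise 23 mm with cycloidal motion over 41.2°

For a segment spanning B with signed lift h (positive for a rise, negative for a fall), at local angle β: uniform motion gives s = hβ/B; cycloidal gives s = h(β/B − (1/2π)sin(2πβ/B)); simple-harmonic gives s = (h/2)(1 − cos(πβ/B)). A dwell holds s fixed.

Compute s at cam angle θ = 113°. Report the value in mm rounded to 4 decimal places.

seg 1 [0°–85.4°] cycloidal, h=28: full span → s += 28 → s = 28.0000
seg 2 [85.4°–142.2°] uniform, h=8: θ=113° here. β=27.6, B=56.8. 8·27.6/56.8 = 3.8873 → s = 31.8873

31.8873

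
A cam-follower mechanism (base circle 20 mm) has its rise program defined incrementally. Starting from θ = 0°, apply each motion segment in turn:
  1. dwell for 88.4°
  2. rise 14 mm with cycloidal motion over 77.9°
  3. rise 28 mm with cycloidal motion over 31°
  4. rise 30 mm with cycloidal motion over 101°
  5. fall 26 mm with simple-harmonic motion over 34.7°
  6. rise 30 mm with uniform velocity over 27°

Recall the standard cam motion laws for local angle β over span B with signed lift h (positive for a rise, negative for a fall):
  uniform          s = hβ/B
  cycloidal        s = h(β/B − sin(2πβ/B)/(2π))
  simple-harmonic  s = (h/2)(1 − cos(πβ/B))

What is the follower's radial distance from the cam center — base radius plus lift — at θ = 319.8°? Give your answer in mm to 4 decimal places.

seg 1 [0°–88.4°] dwell: s stays 0.0000
seg 2 [88.4°–166.3°] cycloidal, h=14: full span → s += 14 → s = 14.0000
seg 3 [166.3°–197.3°] cycloidal, h=28: full span → s += 28 → s = 42.0000
seg 4 [197.3°–298.3°] cycloidal, h=30: full span → s += 30 → s = 72.0000
seg 5 [298.3°–333°] simple-harmonic, h=-26: θ=319.8° here. β=21.5, B=34.7. -26/2·(1 − cos(π·0.6196)) = -17.7703 → s = 54.2297
radial distance = base radius + s = 20 + 54.2297 = 74.2297

74.2297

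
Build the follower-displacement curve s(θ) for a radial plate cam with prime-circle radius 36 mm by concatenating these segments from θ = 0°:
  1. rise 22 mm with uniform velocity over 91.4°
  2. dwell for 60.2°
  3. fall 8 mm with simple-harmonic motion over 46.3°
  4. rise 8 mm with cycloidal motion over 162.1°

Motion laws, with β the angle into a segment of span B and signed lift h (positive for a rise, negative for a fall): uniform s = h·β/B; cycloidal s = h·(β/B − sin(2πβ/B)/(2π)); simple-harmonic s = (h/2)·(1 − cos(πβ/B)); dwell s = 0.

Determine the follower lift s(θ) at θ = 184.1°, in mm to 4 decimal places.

seg 1 [0°–91.4°] uniform, h=22: full span → s += 22 → s = 22.0000
seg 2 [91.4°–151.6°] dwell: s stays 22.0000
seg 3 [151.6°–197.9°] simple-harmonic, h=-8: θ=184.1° here. β=32.5, B=46.3. -8/2·(1 − cos(π·0.7019)) = -6.3709 → s = 15.6291

15.6291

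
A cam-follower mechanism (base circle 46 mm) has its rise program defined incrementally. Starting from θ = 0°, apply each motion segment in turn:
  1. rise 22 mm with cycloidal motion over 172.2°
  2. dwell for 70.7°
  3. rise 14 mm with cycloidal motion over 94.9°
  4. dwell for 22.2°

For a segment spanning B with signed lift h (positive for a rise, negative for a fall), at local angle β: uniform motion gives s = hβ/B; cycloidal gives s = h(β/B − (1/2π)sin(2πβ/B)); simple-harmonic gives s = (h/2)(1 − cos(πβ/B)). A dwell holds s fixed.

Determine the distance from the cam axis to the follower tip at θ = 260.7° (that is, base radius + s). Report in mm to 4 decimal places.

seg 1 [0°–172.2°] cycloidal, h=22: full span → s += 22 → s = 22.0000
seg 2 [172.2°–242.9°] dwell: s stays 22.0000
seg 3 [242.9°–337.8°] cycloidal, h=14: θ=260.7° here. β=17.8, B=94.9. 14·(0.1876 − sin(2π·0.1876)/(2π)) = 0.5670 → s = 22.5670
radial distance = base radius + s = 46 + 22.5670 = 68.5670

68.5670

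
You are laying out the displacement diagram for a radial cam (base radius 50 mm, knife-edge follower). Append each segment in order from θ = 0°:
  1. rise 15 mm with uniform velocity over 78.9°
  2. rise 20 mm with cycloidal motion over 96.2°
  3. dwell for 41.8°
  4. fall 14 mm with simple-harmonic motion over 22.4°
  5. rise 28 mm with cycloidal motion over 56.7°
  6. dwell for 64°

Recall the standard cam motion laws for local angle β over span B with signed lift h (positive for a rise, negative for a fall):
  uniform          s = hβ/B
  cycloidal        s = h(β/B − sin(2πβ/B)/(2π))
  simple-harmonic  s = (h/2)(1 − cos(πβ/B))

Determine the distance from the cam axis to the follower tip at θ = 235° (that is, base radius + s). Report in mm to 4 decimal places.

seg 1 [0°–78.9°] uniform, h=15: full span → s += 15 → s = 15.0000
seg 2 [78.9°–175.1°] cycloidal, h=20: full span → s += 20 → s = 35.0000
seg 3 [175.1°–216.9°] dwell: s stays 35.0000
seg 4 [216.9°–239.3°] simple-harmonic, h=-14: θ=235° here. β=18.1, B=22.4. -14/2·(1 − cos(π·0.8080)) = -12.7652 → s = 22.2348
radial distance = base radius + s = 50 + 22.2348 = 72.2348

72.2348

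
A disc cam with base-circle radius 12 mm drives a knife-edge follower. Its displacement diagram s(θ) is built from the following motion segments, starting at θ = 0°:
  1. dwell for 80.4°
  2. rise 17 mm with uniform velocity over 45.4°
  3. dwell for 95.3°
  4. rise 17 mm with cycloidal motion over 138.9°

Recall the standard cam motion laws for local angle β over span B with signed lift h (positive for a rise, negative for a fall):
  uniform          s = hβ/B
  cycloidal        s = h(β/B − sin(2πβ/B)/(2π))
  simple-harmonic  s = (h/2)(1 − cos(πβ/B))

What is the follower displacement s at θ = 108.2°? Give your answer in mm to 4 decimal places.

seg 1 [0°–80.4°] dwell: s stays 0.0000
seg 2 [80.4°–125.8°] uniform, h=17: θ=108.2° here. β=27.8, B=45.4. 17·27.8/45.4 = 10.4097 → s = 10.4097

10.4097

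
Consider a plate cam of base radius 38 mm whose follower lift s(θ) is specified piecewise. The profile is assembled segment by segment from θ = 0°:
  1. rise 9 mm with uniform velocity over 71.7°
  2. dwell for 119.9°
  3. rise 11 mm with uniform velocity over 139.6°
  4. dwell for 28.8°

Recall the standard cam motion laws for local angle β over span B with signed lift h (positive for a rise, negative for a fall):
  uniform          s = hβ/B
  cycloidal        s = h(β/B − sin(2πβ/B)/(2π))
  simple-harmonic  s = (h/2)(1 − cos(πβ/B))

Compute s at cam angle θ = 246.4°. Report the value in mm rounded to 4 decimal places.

seg 1 [0°–71.7°] uniform, h=9: full span → s += 9 → s = 9.0000
seg 2 [71.7°–191.6°] dwell: s stays 9.0000
seg 3 [191.6°–331.2°] uniform, h=11: θ=246.4° here. β=54.8, B=139.6. 11·54.8/139.6 = 4.3181 → s = 13.3181

13.3181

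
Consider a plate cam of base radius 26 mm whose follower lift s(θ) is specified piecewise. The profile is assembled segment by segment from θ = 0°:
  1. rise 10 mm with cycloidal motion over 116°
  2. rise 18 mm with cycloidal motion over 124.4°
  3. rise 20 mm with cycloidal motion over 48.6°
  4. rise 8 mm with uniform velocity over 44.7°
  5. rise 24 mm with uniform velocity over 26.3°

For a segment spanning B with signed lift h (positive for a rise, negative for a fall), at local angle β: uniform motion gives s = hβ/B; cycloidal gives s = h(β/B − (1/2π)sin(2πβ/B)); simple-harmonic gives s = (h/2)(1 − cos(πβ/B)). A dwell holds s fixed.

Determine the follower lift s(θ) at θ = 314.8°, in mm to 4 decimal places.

seg 1 [0°–116°] cycloidal, h=10: full span → s += 10 → s = 10.0000
seg 2 [116°–240.4°] cycloidal, h=18: full span → s += 18 → s = 28.0000
seg 3 [240.4°–289°] cycloidal, h=20: full span → s += 20 → s = 48.0000
seg 4 [289°–333.7°] uniform, h=8: θ=314.8° here. β=25.8, B=44.7. 8·25.8/44.7 = 4.6174 → s = 52.6174

52.6174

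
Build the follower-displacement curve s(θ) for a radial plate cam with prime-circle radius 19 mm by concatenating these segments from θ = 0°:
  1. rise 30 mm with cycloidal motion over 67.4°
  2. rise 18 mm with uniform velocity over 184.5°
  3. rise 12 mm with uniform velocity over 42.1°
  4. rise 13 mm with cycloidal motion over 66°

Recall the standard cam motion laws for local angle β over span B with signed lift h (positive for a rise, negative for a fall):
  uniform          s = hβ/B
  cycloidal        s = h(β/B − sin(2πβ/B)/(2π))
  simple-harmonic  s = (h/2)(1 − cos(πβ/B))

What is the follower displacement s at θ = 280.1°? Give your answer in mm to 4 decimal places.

seg 1 [0°–67.4°] cycloidal, h=30: full span → s += 30 → s = 30.0000
seg 2 [67.4°–251.9°] uniform, h=18: full span → s += 18 → s = 48.0000
seg 3 [251.9°–294°] uniform, h=12: θ=280.1° here. β=28.2, B=42.1. 12·28.2/42.1 = 8.0380 → s = 56.0380

56.0380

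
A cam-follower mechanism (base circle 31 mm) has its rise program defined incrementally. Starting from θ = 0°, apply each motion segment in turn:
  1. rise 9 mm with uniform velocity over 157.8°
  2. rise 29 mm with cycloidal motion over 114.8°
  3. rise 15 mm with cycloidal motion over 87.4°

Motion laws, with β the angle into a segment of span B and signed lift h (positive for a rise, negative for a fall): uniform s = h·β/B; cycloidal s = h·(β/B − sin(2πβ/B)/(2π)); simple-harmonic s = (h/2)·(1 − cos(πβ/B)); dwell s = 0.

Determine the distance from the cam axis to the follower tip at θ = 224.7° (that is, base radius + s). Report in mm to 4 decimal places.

seg 1 [0°–157.8°] uniform, h=9: full span → s += 9 → s = 9.0000
seg 2 [157.8°–272.6°] cycloidal, h=29: θ=224.7° here. β=66.9, B=114.8. 29·(0.5828 − sin(2π·0.5828)/(2π)) = 19.1930 → s = 28.1930
radial distance = base radius + s = 31 + 28.1930 = 59.1930

59.1930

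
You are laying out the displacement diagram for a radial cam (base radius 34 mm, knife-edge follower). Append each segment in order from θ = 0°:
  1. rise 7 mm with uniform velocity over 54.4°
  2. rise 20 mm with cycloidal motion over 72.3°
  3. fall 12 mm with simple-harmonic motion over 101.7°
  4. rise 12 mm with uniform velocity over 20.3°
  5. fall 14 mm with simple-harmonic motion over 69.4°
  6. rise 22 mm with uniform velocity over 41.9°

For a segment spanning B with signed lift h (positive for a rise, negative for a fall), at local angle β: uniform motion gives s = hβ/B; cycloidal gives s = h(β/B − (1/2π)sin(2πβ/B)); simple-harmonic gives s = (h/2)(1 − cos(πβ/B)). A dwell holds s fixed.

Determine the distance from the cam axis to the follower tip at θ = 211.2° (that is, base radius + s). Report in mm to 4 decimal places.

seg 1 [0°–54.4°] uniform, h=7: full span → s += 7 → s = 7.0000
seg 2 [54.4°–126.7°] cycloidal, h=20: full span → s += 20 → s = 27.0000
seg 3 [126.7°–228.4°] simple-harmonic, h=-12: θ=211.2° here. β=84.5, B=101.7. -12/2·(1 − cos(π·0.8309)) = -11.1728 → s = 15.8272
radial distance = base radius + s = 34 + 15.8272 = 49.8272

49.8272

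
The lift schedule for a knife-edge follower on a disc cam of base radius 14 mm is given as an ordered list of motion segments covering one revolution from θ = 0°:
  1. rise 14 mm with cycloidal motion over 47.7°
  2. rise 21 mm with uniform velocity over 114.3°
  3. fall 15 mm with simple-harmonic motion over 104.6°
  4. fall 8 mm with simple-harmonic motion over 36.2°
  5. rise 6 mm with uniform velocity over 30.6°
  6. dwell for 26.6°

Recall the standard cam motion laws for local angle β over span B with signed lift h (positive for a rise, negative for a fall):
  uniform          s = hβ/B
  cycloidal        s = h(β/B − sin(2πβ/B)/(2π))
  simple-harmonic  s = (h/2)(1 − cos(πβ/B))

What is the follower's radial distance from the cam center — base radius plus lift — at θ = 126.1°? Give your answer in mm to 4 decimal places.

seg 1 [0°–47.7°] cycloidal, h=14: full span → s += 14 → s = 14.0000
seg 2 [47.7°–162°] uniform, h=21: θ=126.1° here. β=78.4, B=114.3. 21·78.4/114.3 = 14.4042 → s = 28.4042
radial distance = base radius + s = 14 + 28.4042 = 42.4042

42.4042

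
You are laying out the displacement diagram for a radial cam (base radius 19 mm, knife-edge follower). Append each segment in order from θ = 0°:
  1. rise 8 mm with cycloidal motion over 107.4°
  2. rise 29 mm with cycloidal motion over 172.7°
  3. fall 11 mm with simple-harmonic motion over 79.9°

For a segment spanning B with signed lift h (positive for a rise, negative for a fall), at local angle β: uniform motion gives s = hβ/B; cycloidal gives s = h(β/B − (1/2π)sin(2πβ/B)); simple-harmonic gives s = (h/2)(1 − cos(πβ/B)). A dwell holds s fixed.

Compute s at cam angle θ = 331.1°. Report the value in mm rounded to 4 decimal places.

seg 1 [0°–107.4°] cycloidal, h=8: full span → s += 8 → s = 8.0000
seg 2 [107.4°–280.1°] cycloidal, h=29: full span → s += 29 → s = 37.0000
seg 3 [280.1°–360°] simple-harmonic, h=-11: θ=331.1° here. β=51, B=79.9. -11/2·(1 − cos(π·0.6383)) = -7.8151 → s = 29.1849

29.1849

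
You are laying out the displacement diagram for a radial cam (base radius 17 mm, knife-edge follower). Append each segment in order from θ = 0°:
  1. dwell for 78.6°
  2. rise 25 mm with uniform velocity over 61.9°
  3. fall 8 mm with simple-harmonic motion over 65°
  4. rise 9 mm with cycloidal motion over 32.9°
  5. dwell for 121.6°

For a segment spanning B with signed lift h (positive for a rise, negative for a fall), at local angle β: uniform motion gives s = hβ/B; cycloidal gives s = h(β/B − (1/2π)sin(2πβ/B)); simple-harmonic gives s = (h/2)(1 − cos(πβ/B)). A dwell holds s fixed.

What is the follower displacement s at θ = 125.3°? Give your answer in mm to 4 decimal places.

seg 1 [0°–78.6°] dwell: s stays 0.0000
seg 2 [78.6°–140.5°] uniform, h=25: θ=125.3° here. β=46.7, B=61.9. 25·46.7/61.9 = 18.8611 → s = 18.8611

18.8611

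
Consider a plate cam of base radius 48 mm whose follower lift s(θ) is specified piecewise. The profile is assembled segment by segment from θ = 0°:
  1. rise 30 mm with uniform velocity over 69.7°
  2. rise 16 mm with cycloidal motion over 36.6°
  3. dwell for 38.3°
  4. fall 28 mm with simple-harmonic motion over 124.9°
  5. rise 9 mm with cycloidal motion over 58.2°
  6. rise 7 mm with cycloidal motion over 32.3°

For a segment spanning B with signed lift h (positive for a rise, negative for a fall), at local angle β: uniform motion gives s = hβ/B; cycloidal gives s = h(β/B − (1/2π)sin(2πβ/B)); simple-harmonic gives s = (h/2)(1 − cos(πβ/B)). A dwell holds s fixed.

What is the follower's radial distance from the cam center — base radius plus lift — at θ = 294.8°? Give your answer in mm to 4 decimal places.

seg 1 [0°–69.7°] uniform, h=30: full span → s += 30 → s = 30.0000
seg 2 [69.7°–106.3°] cycloidal, h=16: full span → s += 16 → s = 46.0000
seg 3 [106.3°–144.6°] dwell: s stays 46.0000
seg 4 [144.6°–269.5°] simple-harmonic, h=-28: full span → s += -28 → s = 18.0000
seg 5 [269.5°–327.7°] cycloidal, h=9: θ=294.8° here. β=25.3, B=58.2. 9·(0.4347 − sin(2π·0.4347)/(2π)) = 3.3411 → s = 21.3411
radial distance = base radius + s = 48 + 21.3411 = 69.3411

69.3411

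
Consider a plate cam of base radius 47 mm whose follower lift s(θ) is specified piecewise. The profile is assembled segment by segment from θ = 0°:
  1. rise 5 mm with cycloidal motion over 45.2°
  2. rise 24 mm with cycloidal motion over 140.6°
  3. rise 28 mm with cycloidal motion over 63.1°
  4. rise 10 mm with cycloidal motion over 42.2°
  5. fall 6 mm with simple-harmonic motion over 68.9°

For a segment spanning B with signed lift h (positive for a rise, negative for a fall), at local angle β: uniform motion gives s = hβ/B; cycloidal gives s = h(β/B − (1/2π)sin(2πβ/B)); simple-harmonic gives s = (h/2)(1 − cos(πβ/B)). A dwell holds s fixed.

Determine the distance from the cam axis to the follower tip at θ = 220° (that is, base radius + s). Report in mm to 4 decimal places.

seg 1 [0°–45.2°] cycloidal, h=5: full span → s += 5 → s = 5.0000
seg 2 [45.2°–185.8°] cycloidal, h=24: full span → s += 24 → s = 29.0000
seg 3 [185.8°–248.9°] cycloidal, h=28: θ=220° here. β=34.2, B=63.1. 28·(0.5420 − sin(2π·0.5420)/(2π)) = 16.3382 → s = 45.3382
radial distance = base radius + s = 47 + 45.3382 = 92.3382

92.3382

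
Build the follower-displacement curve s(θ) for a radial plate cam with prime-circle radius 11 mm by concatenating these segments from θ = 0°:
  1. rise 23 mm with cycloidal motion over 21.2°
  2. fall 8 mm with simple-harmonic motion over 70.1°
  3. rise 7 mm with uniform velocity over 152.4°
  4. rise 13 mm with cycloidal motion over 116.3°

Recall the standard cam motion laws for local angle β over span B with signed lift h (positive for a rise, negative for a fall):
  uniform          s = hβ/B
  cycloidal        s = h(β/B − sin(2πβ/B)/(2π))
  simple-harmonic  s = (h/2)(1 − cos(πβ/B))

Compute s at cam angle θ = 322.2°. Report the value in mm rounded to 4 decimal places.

seg 1 [0°–21.2°] cycloidal, h=23: full span → s += 23 → s = 23.0000
seg 2 [21.2°–91.3°] simple-harmonic, h=-8: full span → s += -8 → s = 15.0000
seg 3 [91.3°–243.7°] uniform, h=7: full span → s += 7 → s = 22.0000
seg 4 [243.7°–360°] cycloidal, h=13: θ=322.2° here. β=78.5, B=116.3. 13·(0.6750 − sin(2π·0.6750)/(2π)) = 10.6181 → s = 32.6181

32.6181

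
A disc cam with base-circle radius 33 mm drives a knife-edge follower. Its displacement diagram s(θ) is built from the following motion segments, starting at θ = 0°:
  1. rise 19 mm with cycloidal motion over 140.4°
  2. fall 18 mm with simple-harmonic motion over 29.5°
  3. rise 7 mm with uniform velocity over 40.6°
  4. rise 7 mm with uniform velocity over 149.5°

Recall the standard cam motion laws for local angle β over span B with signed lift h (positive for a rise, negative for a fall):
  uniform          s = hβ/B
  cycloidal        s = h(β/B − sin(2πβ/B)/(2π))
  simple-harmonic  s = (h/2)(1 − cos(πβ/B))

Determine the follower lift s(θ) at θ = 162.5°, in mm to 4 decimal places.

seg 1 [0°–140.4°] cycloidal, h=19: full span → s += 19 → s = 19.0000
seg 2 [140.4°–169.9°] simple-harmonic, h=-18: θ=162.5° here. β=22.1, B=29.5. -18/2·(1 − cos(π·0.7492)) = -15.3470 → s = 3.6530

3.6530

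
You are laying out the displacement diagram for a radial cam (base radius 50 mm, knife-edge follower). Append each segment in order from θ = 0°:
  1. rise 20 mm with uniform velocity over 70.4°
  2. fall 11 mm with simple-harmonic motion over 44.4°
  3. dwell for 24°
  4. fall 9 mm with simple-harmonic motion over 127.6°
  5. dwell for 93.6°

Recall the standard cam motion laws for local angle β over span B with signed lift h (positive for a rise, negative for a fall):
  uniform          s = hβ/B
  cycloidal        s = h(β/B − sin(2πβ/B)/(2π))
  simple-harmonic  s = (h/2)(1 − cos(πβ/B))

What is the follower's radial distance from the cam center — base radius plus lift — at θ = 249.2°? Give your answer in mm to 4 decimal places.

seg 1 [0°–70.4°] uniform, h=20: full span → s += 20 → s = 20.0000
seg 2 [70.4°–114.8°] simple-harmonic, h=-11: full span → s += -11 → s = 9.0000
seg 3 [114.8°–138.8°] dwell: s stays 9.0000
seg 4 [138.8°–266.4°] simple-harmonic, h=-9: θ=249.2° here. β=110.4, B=127.6. -9/2·(1 − cos(π·0.8652)) = -8.6025 → s = 0.3975
radial distance = base radius + s = 50 + 0.3975 = 50.3975

50.3975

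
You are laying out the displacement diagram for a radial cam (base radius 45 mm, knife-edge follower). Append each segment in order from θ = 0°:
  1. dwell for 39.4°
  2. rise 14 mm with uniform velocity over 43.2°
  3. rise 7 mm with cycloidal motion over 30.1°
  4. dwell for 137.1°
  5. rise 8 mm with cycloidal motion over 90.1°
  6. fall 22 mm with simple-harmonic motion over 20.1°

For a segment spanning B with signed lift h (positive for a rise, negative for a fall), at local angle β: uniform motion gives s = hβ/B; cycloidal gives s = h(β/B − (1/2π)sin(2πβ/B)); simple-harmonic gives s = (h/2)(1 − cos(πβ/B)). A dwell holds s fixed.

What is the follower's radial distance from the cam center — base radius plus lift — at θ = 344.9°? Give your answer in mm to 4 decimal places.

seg 1 [0°–39.4°] dwell: s stays 0.0000
seg 2 [39.4°–82.6°] uniform, h=14: full span → s += 14 → s = 14.0000
seg 3 [82.6°–112.7°] cycloidal, h=7: full span → s += 7 → s = 21.0000
seg 4 [112.7°–249.8°] dwell: s stays 21.0000
seg 5 [249.8°–339.9°] cycloidal, h=8: full span → s += 8 → s = 29.0000
seg 6 [339.9°–360°] simple-harmonic, h=-22: θ=344.9° here. β=5, B=20.1. -22/2·(1 − cos(π·0.2488)) = -3.1915 → s = 25.8085
radial distance = base radius + s = 45 + 25.8085 = 70.8085

70.8085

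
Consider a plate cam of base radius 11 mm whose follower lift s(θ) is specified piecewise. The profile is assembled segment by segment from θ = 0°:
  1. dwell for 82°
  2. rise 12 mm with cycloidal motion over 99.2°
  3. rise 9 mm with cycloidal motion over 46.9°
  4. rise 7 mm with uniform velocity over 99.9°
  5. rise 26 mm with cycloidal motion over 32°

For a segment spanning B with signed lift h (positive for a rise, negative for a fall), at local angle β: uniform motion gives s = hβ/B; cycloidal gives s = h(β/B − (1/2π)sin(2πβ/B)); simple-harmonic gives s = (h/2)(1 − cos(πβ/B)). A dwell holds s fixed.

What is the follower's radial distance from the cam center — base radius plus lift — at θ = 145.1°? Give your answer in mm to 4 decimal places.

seg 1 [0°–82°] dwell: s stays 0.0000
seg 2 [82°–181.2°] cycloidal, h=12: θ=145.1° here. β=63.1, B=99.2. 12·(0.6361 − sin(2π·0.6361)/(2π)) = 9.0743 → s = 9.0743
radial distance = base radius + s = 11 + 9.0743 = 20.0743

20.0743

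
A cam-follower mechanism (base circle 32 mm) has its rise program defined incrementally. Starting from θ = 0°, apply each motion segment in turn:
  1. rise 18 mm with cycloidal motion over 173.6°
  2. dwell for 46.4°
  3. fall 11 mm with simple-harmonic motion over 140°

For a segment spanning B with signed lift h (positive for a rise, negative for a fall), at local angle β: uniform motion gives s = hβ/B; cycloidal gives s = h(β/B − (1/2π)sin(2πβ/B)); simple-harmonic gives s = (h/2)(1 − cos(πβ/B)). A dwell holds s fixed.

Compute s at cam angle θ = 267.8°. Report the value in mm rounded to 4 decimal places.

seg 1 [0°–173.6°] cycloidal, h=18: full span → s += 18 → s = 18.0000
seg 2 [173.6°–220°] dwell: s stays 18.0000
seg 3 [220°–360°] simple-harmonic, h=-11: θ=267.8° here. β=47.8, B=140. -11/2·(1 − cos(π·0.3414)) = -2.8720 → s = 15.1280

15.1280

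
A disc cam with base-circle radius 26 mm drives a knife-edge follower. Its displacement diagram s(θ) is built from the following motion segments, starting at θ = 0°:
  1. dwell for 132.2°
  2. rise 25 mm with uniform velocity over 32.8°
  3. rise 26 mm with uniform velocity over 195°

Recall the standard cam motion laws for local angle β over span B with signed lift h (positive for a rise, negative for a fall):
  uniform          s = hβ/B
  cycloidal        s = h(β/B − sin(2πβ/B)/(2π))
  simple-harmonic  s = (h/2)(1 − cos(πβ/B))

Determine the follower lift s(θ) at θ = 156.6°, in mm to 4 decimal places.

seg 1 [0°–132.2°] dwell: s stays 0.0000
seg 2 [132.2°–165°] uniform, h=25: θ=156.6° here. β=24.4, B=32.8. 25·24.4/32.8 = 18.5976 → s = 18.5976

18.5976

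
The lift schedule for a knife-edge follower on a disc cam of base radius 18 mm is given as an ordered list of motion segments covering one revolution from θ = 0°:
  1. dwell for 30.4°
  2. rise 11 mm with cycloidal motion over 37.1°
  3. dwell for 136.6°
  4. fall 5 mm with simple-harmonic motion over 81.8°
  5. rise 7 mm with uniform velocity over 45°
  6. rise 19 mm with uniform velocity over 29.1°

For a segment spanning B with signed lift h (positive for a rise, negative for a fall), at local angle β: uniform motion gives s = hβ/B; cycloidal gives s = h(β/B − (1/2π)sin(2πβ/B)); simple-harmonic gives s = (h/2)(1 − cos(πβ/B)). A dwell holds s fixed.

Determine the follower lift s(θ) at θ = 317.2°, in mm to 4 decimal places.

seg 1 [0°–30.4°] dwell: s stays 0.0000
seg 2 [30.4°–67.5°] cycloidal, h=11: full span → s += 11 → s = 11.0000
seg 3 [67.5°–204.1°] dwell: s stays 11.0000
seg 4 [204.1°–285.9°] simple-harmonic, h=-5: full span → s += -5 → s = 6.0000
seg 5 [285.9°–330.9°] uniform, h=7: θ=317.2° here. β=31.3, B=45. 7·31.3/45 = 4.8689 → s = 10.8689

10.8689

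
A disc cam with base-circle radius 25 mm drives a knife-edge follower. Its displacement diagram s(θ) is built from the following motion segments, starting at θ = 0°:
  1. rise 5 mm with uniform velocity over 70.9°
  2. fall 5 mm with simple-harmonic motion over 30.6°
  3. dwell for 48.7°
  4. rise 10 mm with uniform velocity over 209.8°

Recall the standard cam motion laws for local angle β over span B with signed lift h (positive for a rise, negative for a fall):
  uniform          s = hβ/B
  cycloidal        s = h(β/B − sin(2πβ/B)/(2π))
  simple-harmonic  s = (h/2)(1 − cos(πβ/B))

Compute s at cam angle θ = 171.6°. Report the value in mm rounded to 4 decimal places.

seg 1 [0°–70.9°] uniform, h=5: full span → s += 5 → s = 5.0000
seg 2 [70.9°–101.5°] simple-harmonic, h=-5: full span → s += -5 → s = 0.0000
seg 3 [101.5°–150.2°] dwell: s stays 0.0000
seg 4 [150.2°–360°] uniform, h=10: θ=171.6° here. β=21.4, B=209.8. 10·21.4/209.8 = 1.0200 → s = 1.0200

1.0200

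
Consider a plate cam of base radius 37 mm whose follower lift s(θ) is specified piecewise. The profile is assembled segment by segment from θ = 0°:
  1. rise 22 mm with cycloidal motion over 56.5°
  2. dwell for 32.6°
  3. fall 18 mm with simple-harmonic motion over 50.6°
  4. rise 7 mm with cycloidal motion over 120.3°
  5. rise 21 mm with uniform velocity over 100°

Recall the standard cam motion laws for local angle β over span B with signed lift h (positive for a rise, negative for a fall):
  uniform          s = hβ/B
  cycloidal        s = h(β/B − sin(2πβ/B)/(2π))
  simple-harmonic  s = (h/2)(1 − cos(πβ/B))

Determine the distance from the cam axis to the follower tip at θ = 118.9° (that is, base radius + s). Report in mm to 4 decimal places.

seg 1 [0°–56.5°] cycloidal, h=22: full span → s += 22 → s = 22.0000
seg 2 [56.5°–89.1°] dwell: s stays 22.0000
seg 3 [89.1°–139.7°] simple-harmonic, h=-18: θ=118.9° here. β=29.8, B=50.6. -18/2·(1 − cos(π·0.5889)) = -11.4819 → s = 10.5181
radial distance = base radius + s = 37 + 10.5181 = 47.5181

47.5181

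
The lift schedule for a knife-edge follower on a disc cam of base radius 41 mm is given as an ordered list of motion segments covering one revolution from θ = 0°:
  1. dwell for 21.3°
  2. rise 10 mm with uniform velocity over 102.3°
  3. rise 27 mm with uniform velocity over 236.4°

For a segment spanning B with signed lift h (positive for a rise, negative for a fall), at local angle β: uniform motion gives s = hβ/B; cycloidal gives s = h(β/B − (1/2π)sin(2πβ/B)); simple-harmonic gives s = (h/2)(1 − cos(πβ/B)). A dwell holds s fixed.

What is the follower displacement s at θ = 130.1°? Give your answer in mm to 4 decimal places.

seg 1 [0°–21.3°] dwell: s stays 0.0000
seg 2 [21.3°–123.6°] uniform, h=10: full span → s += 10 → s = 10.0000
seg 3 [123.6°–360°] uniform, h=27: θ=130.1° here. β=6.5, B=236.4. 27·6.5/236.4 = 0.7424 → s = 10.7424

10.7424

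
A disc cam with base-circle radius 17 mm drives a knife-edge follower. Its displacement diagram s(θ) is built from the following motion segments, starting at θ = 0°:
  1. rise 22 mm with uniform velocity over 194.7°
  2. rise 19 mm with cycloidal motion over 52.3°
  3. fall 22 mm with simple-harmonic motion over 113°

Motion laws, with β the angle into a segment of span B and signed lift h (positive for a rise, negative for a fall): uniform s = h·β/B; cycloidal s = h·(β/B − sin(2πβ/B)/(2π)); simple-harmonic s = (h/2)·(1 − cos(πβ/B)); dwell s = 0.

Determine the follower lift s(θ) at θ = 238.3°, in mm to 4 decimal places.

seg 1 [0°–194.7°] uniform, h=22: full span → s += 22 → s = 22.0000
seg 2 [194.7°–247°] cycloidal, h=19: θ=238.3° here. β=43.6, B=52.3. 19·(0.8337 − sin(2π·0.8337)/(2π)) = 18.4552 → s = 40.4552

40.4552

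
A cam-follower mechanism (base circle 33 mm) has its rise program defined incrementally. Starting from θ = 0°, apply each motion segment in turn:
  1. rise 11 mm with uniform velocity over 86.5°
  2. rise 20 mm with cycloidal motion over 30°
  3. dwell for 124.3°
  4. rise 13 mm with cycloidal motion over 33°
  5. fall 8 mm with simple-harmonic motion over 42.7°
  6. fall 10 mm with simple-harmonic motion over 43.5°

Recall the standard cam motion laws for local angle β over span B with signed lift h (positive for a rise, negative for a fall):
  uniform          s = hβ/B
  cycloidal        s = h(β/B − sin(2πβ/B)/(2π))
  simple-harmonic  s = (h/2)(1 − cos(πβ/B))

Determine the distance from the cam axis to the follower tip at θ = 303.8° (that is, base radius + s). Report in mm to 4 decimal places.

seg 1 [0°–86.5°] uniform, h=11: full span → s += 11 → s = 11.0000
seg 2 [86.5°–116.5°] cycloidal, h=20: full span → s += 20 → s = 31.0000
seg 3 [116.5°–240.8°] dwell: s stays 31.0000
seg 4 [240.8°–273.8°] cycloidal, h=13: full span → s += 13 → s = 44.0000
seg 5 [273.8°–316.5°] simple-harmonic, h=-8: θ=303.8° here. β=30, B=42.7. -8/2·(1 − cos(π·0.7026)) = -6.3773 → s = 37.6227
radial distance = base radius + s = 33 + 37.6227 = 70.6227

70.6227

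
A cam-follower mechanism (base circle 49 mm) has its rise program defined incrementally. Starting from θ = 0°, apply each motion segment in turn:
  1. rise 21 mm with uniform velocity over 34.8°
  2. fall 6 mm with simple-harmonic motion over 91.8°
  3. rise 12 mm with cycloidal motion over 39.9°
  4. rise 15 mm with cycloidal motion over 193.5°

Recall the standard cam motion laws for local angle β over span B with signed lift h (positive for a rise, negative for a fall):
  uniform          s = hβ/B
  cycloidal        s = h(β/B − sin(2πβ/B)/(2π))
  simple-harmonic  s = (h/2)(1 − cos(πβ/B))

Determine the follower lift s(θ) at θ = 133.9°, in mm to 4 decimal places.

seg 1 [0°–34.8°] uniform, h=21: full span → s += 21 → s = 21.0000
seg 2 [34.8°–126.6°] simple-harmonic, h=-6: full span → s += -6 → s = 15.0000
seg 3 [126.6°–166.5°] cycloidal, h=12: θ=133.9° here. β=7.3, B=39.9. 12·(0.1830 − sin(2π·0.1830)/(2π)) = 0.4526 → s = 15.4526

15.4526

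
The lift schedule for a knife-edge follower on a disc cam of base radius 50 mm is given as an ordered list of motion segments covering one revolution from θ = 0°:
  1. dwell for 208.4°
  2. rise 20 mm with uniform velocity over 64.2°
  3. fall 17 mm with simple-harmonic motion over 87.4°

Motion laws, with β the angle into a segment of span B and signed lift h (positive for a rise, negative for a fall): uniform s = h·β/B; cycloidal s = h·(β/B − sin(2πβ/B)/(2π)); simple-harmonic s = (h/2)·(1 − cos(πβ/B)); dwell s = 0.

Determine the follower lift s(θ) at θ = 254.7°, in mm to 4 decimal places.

seg 1 [0°–208.4°] dwell: s stays 0.0000
seg 2 [208.4°–272.6°] uniform, h=20: θ=254.7° here. β=46.3, B=64.2. 20·46.3/64.2 = 14.4237 → s = 14.4237

14.4237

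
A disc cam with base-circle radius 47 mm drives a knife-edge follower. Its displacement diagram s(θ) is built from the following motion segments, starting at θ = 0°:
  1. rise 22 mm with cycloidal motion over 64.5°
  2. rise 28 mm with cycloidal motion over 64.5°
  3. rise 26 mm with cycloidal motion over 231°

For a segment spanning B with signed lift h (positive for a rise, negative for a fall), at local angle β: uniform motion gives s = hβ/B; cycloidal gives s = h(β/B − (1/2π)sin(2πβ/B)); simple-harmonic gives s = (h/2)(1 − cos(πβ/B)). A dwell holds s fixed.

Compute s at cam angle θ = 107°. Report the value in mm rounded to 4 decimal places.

seg 1 [0°–64.5°] cycloidal, h=22: full span → s += 22 → s = 22.0000
seg 2 [64.5°–129°] cycloidal, h=28: θ=107° here. β=42.5, B=64.5. 28·(0.6589 − sin(2π·0.6589)/(2π)) = 22.1959 → s = 44.1959

44.1959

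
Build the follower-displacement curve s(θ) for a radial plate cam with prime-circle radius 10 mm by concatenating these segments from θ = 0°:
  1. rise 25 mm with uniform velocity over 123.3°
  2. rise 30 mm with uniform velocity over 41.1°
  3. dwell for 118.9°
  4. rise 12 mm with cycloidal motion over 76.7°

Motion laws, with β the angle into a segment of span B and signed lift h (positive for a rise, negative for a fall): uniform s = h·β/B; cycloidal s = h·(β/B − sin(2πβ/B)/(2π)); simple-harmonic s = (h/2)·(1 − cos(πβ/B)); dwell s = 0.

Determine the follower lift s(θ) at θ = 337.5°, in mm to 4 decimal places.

seg 1 [0°–123.3°] uniform, h=25: full span → s += 25 → s = 25.0000
seg 2 [123.3°–164.4°] uniform, h=30: full span → s += 30 → s = 55.0000
seg 3 [164.4°–283.3°] dwell: s stays 55.0000
seg 4 [283.3°–360°] cycloidal, h=12: θ=337.5° here. β=54.2, B=76.7. 12·(0.7066 − sin(2π·0.7066)/(2π)) = 10.3192 → s = 65.3192

65.3192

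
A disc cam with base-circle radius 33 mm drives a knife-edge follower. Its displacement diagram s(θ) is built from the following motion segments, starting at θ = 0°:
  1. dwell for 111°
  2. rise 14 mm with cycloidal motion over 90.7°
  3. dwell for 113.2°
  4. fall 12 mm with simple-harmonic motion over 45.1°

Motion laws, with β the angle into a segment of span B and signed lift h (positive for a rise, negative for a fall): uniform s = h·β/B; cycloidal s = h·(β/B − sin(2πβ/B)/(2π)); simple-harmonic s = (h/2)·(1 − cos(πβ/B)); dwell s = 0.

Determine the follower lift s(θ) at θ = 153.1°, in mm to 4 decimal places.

seg 1 [0°–111°] dwell: s stays 0.0000
seg 2 [111°–201.7°] cycloidal, h=14: θ=153.1° here. β=42.1, B=90.7. 14·(0.4642 − sin(2π·0.4642)/(2π)) = 6.0009 → s = 6.0009

6.0009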